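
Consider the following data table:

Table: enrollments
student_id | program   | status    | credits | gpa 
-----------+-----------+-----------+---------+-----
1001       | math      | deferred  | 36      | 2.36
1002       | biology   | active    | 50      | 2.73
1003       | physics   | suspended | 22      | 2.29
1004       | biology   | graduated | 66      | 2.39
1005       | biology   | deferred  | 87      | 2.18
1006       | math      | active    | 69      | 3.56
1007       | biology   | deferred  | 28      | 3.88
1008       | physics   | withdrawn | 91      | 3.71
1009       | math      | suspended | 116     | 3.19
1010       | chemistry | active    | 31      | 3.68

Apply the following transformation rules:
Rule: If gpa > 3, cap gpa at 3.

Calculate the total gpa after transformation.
26.95

Step 1: 5 records have gpa > 3
Step 2: These records originally summed to 18.02
Step 3: After capping: 5 × 3 = 15
Step 4: Unaffected records sum: 11.95
Step 5: Final sum = 15 + 11.95 = 26.95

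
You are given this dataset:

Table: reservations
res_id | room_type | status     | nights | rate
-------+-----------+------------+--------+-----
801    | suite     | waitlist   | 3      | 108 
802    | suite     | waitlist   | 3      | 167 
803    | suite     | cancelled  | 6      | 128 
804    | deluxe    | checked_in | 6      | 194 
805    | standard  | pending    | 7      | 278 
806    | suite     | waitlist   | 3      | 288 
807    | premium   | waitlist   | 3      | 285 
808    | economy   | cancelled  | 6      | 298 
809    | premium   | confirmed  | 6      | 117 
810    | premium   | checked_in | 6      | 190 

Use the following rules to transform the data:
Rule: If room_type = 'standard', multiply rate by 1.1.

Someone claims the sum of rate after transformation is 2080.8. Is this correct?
Yes, the result is correct.

Step 1: Calculate the correct sum after transformation
Step 2: Apply multiplier 1.1 to records where room_type = 'standard'
Step 3: Correct result = 2080.8
Step 4: Claimed result = 2080.8
Step 5: 2080.8 = 2080.8 ✓
Conclusion: The claimed result is correct.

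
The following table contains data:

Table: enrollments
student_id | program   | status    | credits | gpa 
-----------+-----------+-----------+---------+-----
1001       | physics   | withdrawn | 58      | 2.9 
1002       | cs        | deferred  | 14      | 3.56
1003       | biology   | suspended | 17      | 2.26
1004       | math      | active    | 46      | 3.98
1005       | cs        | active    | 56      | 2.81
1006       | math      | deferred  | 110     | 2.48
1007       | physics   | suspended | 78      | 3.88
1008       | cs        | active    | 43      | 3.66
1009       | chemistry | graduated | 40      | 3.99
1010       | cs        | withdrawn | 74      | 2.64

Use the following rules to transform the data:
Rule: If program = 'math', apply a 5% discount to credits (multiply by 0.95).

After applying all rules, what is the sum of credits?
528.2

Step 1: Records with program = 'math' have total credits = 156
Step 2: Apply multiplier: 156 × 0.95 = 148.2
Step 3: Other records total: 380
Step 4: Final sum = 148.2 + 380 = 528.2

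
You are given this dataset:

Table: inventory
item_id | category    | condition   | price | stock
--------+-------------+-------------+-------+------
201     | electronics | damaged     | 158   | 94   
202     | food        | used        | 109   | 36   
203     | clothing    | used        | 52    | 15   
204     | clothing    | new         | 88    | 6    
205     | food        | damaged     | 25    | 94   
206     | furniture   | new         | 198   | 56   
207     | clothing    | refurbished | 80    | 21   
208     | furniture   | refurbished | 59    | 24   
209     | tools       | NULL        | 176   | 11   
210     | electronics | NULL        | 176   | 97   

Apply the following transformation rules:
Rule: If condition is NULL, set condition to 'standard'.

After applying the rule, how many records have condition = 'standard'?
2

Step 1: Count records where condition IS NULL
Step 2: Found 2 records with NULL condition
Step 3: These records will have condition set to 'standard'
Step 4: Records already having condition = 'standard': 0
Step 5: Answer: 2 + 0 = 2 records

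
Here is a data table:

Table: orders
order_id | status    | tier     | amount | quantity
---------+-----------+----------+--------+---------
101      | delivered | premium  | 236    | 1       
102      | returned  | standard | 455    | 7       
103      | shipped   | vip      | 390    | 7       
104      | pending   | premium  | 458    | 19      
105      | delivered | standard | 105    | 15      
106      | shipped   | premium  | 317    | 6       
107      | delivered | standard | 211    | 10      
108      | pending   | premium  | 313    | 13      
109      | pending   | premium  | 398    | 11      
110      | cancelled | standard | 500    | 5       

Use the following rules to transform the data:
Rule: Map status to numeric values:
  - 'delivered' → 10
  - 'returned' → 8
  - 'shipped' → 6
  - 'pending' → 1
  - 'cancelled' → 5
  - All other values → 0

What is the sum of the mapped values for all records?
58

Step 1: Apply mapping to each record
Step 2: Count by status:
  'delivered': 3 records × 10 = 30
  'returned': 1 records × 8 = 8
  'shipped': 2 records × 6 = 12
  'pending': 3 records × 1 = 3
  'cancelled': 1 records × 5 = 5
Step 3: Sum all mapped values = 58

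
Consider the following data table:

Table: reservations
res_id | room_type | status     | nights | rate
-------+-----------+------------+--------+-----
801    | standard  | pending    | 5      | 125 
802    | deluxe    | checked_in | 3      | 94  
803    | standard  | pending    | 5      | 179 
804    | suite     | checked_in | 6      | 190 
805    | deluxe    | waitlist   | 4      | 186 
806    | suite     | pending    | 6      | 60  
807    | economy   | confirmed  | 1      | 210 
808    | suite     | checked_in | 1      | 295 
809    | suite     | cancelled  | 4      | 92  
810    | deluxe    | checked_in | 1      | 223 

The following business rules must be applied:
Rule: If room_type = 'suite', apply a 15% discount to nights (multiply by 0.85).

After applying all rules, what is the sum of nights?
33.45

Step 1: Records with room_type = 'suite' have total nights = 17
Step 2: Apply multiplier: 17 × 0.85 = 14.45
Step 3: Other records total: 19
Step 4: Final sum = 14.45 + 19 = 33.45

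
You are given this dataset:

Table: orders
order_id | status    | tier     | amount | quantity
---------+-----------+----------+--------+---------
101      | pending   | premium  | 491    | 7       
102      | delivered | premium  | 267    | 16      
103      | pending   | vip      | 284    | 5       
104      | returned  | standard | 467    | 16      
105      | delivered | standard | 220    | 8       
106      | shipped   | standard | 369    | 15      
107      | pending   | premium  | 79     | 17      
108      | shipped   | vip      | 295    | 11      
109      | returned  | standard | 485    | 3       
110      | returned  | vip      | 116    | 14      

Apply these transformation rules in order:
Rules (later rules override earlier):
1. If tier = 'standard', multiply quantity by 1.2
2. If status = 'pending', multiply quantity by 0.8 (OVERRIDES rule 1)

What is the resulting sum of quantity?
114.6

Step 1: Rule 2 takes priority for records with status = 'pending'
  - 3 records: 29 × 0.8 = 23.2
Step 2: Rule 1 applies to remaining records with tier = 'standard'
  - 4 records: 42 × 1.2 = 50.4
Step 3: Other records unchanged: 41
Step 4: Final sum = 23.2 + 50.4 + 41 = 114.6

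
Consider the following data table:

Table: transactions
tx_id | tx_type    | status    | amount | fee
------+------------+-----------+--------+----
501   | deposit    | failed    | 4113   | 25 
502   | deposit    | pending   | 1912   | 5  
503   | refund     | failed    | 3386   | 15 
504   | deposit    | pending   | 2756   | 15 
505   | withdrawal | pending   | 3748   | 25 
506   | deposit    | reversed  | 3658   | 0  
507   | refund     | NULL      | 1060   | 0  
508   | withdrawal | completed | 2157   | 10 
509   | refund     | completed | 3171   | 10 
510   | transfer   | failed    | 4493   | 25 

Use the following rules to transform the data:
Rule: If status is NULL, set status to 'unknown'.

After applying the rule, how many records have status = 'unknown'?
1

Step 1: Count records where status IS NULL
Step 2: Found 1 records with NULL status
Step 3: These records will have status set to 'unknown'
Step 4: Records already having status = 'unknown': 0
Step 5: Answer: 1 + 0 = 1 records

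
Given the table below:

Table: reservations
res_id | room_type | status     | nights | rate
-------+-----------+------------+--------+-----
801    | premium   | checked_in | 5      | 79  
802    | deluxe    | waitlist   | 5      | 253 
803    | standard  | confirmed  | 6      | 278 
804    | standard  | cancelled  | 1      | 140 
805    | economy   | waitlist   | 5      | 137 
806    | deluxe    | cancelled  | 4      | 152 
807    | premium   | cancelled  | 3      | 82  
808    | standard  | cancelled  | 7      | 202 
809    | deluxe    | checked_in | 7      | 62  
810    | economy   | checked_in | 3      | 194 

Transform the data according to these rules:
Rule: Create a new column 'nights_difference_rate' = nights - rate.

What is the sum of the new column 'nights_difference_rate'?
-1533

Step 1: For each record, compute nights - rate
Example calculations:
  5 - 79 = -74
  5 - 253 = -248
  6 - 278 = -272
  ...
Step 2: Sum all derived values
Step 3: Total = -1533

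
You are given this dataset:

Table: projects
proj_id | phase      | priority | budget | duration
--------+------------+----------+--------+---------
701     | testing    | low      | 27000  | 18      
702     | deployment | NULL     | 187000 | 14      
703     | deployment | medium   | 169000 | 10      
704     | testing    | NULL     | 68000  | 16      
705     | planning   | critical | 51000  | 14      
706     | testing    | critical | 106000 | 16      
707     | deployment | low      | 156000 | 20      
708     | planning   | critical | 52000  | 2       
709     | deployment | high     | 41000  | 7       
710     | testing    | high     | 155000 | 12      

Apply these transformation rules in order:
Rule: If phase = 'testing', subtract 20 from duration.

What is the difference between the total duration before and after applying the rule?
80

Step 1: Original sum of duration = 129
Step 2: 4 records have phase = 'testing'
Step 3: Each affected record changes by -20
Step 4: Total change = 4 × -20 = -80
Step 5: New sum = 129 + -80 = 49
Step 6: Difference = |49 - 129| = 80
        (Sum decreased by 80)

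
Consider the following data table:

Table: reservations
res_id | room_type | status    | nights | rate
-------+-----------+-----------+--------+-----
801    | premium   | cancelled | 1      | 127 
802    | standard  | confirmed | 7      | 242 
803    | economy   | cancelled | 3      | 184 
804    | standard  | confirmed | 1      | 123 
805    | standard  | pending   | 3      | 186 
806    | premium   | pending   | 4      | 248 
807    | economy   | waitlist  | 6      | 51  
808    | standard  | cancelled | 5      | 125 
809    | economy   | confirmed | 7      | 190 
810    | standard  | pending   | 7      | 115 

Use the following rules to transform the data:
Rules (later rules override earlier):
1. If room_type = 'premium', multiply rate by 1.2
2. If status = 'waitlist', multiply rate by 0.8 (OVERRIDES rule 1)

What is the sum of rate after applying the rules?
1655.8

Step 1: Rule 2 takes priority for records with status = 'waitlist'
  - 1 records: 51 × 0.8 = 40.8
Step 2: Rule 1 applies to remaining records with room_type = 'premium'
  - 2 records: 375 × 1.2 = 450.0
Step 3: Other records unchanged: 1165
Step 4: Final sum = 40.8 + 450.0 + 1165 = 1655.8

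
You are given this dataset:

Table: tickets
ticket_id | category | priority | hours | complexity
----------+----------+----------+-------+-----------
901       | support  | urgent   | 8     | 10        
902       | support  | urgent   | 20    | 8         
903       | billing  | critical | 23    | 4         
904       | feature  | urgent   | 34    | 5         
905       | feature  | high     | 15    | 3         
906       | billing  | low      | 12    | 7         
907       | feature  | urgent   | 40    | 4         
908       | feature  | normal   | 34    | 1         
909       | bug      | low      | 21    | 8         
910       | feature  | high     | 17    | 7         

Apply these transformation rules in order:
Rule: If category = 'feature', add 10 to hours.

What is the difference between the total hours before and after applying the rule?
50

Step 1: Original sum of hours = 224
Step 2: 5 records have category = 'feature'
Step 3: Each affected record changes by 10
Step 4: Total change = 5 × 10 = 50
Step 5: New sum = 224 + 50 = 274
Step 6: Difference = |274 - 224| = 50
        (Sum increased by 50)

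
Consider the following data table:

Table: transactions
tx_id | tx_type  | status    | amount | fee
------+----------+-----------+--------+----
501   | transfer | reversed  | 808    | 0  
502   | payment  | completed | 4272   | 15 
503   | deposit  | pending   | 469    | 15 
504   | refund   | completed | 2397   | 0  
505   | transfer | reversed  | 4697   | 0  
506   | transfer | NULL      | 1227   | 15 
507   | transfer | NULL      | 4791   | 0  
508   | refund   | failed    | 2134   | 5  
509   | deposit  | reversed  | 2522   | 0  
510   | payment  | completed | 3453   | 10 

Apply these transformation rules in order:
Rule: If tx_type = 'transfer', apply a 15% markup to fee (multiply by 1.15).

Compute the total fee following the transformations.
62.25

Step 1: Records with tx_type = 'transfer' have total fee = 15
Step 2: Apply multiplier: 15 × 1.15 = 17.25
Step 3: Other records total: 45
Step 4: Final sum = 17.25 + 45 = 62.25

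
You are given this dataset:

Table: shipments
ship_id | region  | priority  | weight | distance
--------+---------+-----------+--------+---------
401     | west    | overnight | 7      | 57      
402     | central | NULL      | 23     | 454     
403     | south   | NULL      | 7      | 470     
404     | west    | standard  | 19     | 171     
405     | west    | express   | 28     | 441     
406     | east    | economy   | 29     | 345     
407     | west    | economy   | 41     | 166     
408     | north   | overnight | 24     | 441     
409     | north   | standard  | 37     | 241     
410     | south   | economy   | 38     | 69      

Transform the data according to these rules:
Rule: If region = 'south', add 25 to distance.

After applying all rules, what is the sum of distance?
2905

Step 1: Count records where region = 'south': 2
Step 2: Total bonus added: 2 × 25 = 50
Step 3: Original sum of distance: 2855
Step 4: Final sum = 2855 + 50 = 2905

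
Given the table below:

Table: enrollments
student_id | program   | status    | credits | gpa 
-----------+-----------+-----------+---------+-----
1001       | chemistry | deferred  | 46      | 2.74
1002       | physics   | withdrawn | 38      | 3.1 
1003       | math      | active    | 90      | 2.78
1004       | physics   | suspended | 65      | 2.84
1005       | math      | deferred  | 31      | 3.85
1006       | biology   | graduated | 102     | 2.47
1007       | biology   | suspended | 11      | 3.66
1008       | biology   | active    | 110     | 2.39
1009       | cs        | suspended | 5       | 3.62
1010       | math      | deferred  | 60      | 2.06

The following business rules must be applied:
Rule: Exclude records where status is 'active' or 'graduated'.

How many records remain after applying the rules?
7

Step 1: Count records to exclude
  - 2 (active) + 1 (graduated) = 3 records
Step 2: Total records: 10
Step 3: Remaining = 10 - 3 = 7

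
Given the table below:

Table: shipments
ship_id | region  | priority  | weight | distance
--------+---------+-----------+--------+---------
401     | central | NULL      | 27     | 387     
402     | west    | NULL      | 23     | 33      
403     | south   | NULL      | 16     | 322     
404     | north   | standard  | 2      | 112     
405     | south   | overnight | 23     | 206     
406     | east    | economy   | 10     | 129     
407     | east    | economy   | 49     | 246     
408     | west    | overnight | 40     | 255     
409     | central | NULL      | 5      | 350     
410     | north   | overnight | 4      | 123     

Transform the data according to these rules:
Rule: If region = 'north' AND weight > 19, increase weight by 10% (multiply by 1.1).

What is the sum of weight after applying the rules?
199

Step 1: Find records where region = 'north' AND weight > 19
Step 2: 0 records match, summing to 0
Step 3: After multiplier: 0 × 1.1 = 0.0
Step 4: Unaffected records sum: 199
Step 5: Final sum = 0.0 + 199 = 199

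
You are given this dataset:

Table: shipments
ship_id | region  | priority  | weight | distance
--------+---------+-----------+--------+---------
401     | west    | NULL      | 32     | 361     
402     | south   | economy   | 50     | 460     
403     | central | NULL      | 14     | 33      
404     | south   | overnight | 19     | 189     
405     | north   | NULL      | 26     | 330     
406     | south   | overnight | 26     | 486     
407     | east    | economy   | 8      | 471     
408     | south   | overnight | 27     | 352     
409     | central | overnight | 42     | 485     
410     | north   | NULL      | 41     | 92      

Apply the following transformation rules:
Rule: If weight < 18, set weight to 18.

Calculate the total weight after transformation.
299

Step 1: 2 records have weight < 18
Step 2: These records originally summed to 22
Step 3: After setting to minimum: 2 × 18 = 36
Step 4: Unaffected records sum: 263
Step 5: Final sum = 36 + 263 = 299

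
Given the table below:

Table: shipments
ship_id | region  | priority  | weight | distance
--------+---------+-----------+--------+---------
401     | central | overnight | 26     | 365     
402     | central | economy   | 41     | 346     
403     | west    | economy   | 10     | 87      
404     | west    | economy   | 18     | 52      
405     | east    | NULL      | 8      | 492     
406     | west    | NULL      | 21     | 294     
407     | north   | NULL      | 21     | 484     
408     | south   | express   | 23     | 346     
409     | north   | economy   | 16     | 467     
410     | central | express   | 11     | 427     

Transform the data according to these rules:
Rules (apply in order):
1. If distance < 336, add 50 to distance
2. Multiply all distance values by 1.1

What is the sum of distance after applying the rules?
3861.0

Step 1: Apply Rule 1 - Add 50 to records with distance < 336
  - 3 records affected: 433 + (3 × 50) = 583
  - Unaffected records: 2927
  - Sum after Rule 1: 3510
Step 2: Apply Rule 2 - Multiply all by 1.1
  - 3510 × 1.1 = 3861.0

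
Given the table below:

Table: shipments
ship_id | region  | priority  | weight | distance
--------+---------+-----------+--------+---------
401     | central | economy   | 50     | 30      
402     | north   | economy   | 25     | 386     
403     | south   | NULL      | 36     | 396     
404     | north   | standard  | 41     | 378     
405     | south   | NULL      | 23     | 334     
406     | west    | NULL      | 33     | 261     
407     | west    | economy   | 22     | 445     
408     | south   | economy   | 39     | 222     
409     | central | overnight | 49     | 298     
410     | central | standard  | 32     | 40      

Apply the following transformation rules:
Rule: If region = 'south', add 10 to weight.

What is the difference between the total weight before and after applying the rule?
30

Step 1: Original sum of weight = 350
Step 2: 3 records have region = 'south'
Step 3: Each affected record changes by 10
Step 4: Total change = 3 × 10 = 30
Step 5: New sum = 350 + 30 = 380
Step 6: Difference = |380 - 350| = 30
        (Sum increased by 30)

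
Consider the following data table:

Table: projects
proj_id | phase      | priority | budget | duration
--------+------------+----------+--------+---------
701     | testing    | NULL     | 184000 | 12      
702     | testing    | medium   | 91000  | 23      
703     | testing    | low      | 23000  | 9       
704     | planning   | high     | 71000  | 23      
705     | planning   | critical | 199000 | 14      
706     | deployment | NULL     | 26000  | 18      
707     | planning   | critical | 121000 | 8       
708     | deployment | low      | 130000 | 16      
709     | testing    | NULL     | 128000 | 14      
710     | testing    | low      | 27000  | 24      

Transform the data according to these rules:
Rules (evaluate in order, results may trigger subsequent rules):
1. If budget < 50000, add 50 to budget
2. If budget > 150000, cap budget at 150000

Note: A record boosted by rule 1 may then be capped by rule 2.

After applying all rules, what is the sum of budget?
917150

Step 1: Apply rule 1 to records with budget < 50000
  - 3 records get bonus of 50
  - Of these, 0 records then exceed 150000 and get capped
Step 2: Apply rule 2 to records with budget > 150000
  - 2 records (original) are capped
Step 3: Calculate final sum = 917150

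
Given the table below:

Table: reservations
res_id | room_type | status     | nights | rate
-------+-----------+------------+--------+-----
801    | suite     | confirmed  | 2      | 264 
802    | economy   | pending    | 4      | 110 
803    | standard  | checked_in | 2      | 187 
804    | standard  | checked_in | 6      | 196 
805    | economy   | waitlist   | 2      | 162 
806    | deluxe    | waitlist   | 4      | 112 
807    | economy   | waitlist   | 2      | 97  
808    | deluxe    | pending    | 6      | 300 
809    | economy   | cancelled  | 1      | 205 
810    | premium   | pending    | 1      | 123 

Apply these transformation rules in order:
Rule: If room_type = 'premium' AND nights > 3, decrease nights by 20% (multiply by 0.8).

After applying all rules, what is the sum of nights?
30

Step 1: Find records where room_type = 'premium' AND nights > 3
Step 2: 0 records match, summing to 0
Step 3: After multiplier: 0 × 0.8 = 0.0
Step 4: Unaffected records sum: 30
Step 5: Final sum = 0.0 + 30 = 30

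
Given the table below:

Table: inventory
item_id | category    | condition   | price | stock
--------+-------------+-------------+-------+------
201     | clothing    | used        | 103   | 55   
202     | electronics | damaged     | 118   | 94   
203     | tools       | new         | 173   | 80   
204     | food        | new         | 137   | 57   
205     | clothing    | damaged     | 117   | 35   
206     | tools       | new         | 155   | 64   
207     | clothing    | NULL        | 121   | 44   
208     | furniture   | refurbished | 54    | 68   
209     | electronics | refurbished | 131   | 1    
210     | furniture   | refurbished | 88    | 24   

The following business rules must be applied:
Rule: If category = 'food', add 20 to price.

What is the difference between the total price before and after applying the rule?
20

Step 1: Original sum of price = 1197
Step 2: 1 records have category = 'food'
Step 3: Each affected record changes by 20
Step 4: Total change = 1 × 20 = 20
Step 5: New sum = 1197 + 20 = 1217
Step 6: Difference = |1217 - 1197| = 20
        (Sum increased by 20)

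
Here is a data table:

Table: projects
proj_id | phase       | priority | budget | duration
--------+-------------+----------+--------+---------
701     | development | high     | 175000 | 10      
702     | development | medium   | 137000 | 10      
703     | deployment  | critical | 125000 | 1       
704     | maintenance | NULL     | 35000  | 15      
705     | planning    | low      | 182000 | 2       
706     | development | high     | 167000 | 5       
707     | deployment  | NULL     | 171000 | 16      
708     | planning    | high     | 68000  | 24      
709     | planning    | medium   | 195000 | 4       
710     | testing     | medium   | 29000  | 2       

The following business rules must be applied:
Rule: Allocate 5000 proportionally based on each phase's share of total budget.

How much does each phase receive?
deployment: 1152.65, development: 1865.26, maintenance: 136.29, planning: 1732.87, testing: 112.93

Step 1: Calculate total budget = 1284000
Step 2: Calculate each phase's proportion:
  deployment: 296000/1284000 = 23.05% → 1152.65
  development: 479000/1284000 = 37.31% → 1865.26
  maintenance: 35000/1284000 = 2.73% → 136.29
  planning: 445000/1284000 = 34.66% → 1732.87
  testing: 29000/1284000 = 2.26% → 112.93
Step 3: Verify: sum of allocations ≈ 5000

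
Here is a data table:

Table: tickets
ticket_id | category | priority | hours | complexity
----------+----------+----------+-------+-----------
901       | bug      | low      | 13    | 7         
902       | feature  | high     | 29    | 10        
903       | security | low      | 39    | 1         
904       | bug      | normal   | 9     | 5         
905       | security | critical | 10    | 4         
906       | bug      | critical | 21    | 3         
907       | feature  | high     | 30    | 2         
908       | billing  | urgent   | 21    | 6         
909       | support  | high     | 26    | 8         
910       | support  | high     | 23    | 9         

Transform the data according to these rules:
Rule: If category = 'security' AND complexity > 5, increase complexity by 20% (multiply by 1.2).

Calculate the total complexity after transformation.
55

Step 1: Find records where category = 'security' AND complexity > 5
Step 2: 0 records match, summing to 0
Step 3: After multiplier: 0 × 1.2 = 0.0
Step 4: Unaffected records sum: 55
Step 5: Final sum = 0.0 + 55 = 55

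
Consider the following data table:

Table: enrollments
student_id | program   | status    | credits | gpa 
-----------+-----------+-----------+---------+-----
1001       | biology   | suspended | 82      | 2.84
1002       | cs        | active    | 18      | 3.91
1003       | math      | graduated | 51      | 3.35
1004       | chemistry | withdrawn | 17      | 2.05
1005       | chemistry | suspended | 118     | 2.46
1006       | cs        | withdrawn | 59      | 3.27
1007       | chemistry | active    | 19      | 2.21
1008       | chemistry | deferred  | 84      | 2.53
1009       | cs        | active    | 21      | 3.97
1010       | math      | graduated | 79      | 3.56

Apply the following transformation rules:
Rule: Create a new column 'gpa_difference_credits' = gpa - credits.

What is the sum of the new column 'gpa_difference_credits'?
-517.85

Step 1: For each record, compute gpa - credits
Example calculations:
  2.84 - 82 = -79.16
  3.91 - 18 = -14.09
  3.35 - 51 = -47.65
  ...
Step 2: Sum all derived values
Step 3: Total = -517.85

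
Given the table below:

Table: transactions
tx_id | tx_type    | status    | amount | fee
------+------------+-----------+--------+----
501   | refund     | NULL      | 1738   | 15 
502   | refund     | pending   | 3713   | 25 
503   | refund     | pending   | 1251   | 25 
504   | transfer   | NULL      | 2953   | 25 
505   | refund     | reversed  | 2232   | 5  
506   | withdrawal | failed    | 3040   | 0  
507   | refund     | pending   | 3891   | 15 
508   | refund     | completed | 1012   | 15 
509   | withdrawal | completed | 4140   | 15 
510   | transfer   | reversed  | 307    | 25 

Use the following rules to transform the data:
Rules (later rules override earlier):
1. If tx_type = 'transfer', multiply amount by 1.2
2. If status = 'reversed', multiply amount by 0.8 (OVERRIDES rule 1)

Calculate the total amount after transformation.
24359.8

Step 1: Rule 2 takes priority for records with status = 'reversed'
  - 2 records: 2539 × 0.8 = 2031.2
Step 2: Rule 1 applies to remaining records with tx_type = 'transfer'
  - 1 records: 2953 × 1.2 = 3543.6
Step 3: Other records unchanged: 18785
Step 4: Final sum = 2031.2 + 3543.6 + 18785 = 24359.8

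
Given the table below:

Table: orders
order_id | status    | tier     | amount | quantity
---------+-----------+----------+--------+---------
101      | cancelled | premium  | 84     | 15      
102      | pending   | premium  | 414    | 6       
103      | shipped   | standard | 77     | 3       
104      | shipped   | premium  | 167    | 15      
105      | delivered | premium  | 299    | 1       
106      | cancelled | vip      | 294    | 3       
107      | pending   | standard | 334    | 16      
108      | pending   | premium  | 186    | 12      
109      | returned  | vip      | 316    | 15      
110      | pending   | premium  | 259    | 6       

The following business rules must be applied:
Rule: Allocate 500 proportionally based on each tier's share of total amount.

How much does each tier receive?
premium: 289.92, standard: 84.57, vip: 125.51

Step 1: Calculate total amount = 2430
Step 2: Calculate each tier's proportion:
  premium: 1409/2430 = 57.98% → 289.92
  standard: 411/2430 = 16.91% → 84.57
  vip: 610/2430 = 25.10% → 125.51
Step 3: Verify: sum of allocations ≈ 500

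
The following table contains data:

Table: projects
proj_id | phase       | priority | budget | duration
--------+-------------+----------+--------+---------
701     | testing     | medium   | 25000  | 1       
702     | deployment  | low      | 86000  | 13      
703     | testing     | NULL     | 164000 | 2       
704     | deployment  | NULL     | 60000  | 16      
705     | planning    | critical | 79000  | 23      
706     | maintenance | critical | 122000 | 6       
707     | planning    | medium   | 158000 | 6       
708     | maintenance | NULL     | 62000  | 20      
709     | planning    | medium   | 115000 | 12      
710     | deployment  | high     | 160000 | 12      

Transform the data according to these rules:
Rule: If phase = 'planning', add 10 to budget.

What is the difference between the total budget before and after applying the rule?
30

Step 1: Original sum of budget = 1031000
Step 2: 3 records have phase = 'planning'
Step 3: Each affected record changes by 10
Step 4: Total change = 3 × 10 = 30
Step 5: New sum = 1031000 + 30 = 1031030
Step 6: Difference = |1031030 - 1031000| = 30
        (Sum increased by 30)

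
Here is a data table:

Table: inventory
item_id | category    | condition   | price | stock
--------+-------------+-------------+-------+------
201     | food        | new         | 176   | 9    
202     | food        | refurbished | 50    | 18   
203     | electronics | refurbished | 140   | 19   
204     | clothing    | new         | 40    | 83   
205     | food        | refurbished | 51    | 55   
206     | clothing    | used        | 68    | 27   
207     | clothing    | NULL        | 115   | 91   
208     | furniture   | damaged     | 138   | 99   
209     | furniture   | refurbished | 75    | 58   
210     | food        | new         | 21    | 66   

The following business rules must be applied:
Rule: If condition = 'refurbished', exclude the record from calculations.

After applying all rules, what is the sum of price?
558

Step 1: Identify records where condition = 'refurbished'
Step 2: The excluded records sum to 316
Step 3: Original total price = 874
Step 4: Remaining total = 874 - 316 = 558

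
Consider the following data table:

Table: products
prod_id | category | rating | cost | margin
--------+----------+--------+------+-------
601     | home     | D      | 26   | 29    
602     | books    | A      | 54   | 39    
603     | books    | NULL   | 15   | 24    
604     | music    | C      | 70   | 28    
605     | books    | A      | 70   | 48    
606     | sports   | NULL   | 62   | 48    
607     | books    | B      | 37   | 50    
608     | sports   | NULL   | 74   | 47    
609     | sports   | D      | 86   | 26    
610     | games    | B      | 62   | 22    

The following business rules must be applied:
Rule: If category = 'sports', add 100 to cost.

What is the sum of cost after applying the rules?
856

Step 1: Count records where category = 'sports': 3
Step 2: Total bonus added: 3 × 100 = 300
Step 3: Original sum of cost: 556
Step 4: Final sum = 556 + 300 = 856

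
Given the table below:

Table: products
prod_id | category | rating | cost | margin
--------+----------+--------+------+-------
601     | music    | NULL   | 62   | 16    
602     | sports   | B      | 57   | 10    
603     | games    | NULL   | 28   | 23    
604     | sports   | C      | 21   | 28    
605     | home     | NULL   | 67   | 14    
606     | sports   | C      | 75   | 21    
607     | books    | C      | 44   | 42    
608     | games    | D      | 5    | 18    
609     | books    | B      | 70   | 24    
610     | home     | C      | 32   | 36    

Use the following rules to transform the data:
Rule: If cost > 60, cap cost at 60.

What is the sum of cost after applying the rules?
427

Step 1: 4 records have cost > 60
Step 2: These records originally summed to 274
Step 3: After capping: 4 × 60 = 240
Step 4: Unaffected records sum: 187
Step 5: Final sum = 240 + 187 = 427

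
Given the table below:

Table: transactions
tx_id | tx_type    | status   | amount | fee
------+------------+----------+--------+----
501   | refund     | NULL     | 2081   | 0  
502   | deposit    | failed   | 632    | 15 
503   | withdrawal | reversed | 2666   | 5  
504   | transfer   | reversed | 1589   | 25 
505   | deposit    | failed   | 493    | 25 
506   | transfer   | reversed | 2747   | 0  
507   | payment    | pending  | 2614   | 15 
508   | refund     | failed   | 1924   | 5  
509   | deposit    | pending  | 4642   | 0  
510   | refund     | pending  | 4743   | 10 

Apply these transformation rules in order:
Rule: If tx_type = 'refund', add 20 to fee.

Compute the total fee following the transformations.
160

Step 1: Count records where tx_type = 'refund': 3
Step 2: Total bonus added: 3 × 20 = 60
Step 3: Original sum of fee: 100
Step 4: Final sum = 100 + 60 = 160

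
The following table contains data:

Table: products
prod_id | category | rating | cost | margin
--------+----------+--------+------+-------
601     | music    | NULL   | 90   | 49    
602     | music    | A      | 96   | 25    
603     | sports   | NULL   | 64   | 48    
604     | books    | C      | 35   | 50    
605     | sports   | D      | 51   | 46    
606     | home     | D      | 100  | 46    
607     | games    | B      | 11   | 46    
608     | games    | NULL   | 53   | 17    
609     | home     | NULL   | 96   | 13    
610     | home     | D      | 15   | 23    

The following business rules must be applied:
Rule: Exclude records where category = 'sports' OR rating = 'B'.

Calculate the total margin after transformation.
223

Step 1: Find records where category = 'sports' OR rating = 'B'
Step 2: 3 records match, summing to 140
Step 3: Original sum: 363
Step 4: Remaining sum = 363 - 140 = 223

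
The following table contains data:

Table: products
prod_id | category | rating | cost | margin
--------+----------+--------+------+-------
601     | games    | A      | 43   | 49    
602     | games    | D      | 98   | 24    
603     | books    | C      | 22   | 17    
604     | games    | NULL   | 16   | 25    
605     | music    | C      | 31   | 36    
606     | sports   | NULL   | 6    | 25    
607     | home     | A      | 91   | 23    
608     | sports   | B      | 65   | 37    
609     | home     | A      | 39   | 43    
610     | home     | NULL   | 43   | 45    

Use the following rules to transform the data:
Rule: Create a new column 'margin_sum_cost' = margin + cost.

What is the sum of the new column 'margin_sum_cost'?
778

Step 1: For each record, compute margin + cost
Example calculations:
  49 + 43 = 92
  24 + 98 = 122
  17 + 22 = 39
  ...
Step 2: Sum all derived values
Step 3: Total = 778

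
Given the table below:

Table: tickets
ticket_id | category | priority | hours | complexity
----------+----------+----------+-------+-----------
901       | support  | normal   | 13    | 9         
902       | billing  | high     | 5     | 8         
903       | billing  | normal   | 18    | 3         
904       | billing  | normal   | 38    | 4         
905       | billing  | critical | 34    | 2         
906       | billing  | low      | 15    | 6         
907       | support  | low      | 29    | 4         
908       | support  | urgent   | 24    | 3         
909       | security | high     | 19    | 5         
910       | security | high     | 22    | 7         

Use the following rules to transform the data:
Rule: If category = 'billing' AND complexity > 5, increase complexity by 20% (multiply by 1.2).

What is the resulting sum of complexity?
53.8

Step 1: Find records where category = 'billing' AND complexity > 5
Step 2: 2 records match, summing to 14
Step 3: After multiplier: 14 × 1.2 = 16.8
Step 4: Unaffected records sum: 37
Step 5: Final sum = 16.8 + 37 = 53.8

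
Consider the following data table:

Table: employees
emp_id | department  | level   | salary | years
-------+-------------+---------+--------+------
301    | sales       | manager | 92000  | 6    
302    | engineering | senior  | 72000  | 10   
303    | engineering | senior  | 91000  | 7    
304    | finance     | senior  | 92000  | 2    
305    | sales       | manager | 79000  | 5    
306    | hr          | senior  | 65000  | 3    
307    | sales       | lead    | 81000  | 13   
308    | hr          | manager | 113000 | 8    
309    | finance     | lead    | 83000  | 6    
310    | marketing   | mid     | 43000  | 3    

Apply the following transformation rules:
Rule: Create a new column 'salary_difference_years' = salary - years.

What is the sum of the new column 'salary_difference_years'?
810937

Step 1: For each record, compute salary - years
Example calculations:
  92000 - 6 = 91994
  72000 - 10 = 71990
  91000 - 7 = 90993
  ...
Step 2: Sum all derived values
Step 3: Total = 810937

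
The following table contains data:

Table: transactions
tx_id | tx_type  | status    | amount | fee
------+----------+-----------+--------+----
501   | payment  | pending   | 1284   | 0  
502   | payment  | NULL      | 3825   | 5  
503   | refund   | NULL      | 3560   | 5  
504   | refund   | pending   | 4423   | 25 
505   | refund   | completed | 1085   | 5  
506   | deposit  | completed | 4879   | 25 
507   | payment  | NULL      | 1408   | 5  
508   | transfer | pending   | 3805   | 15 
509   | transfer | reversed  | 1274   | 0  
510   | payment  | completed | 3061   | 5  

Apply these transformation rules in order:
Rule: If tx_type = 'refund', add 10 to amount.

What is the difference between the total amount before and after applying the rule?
30

Step 1: Original sum of amount = 28604
Step 2: 3 records have tx_type = 'refund'
Step 3: Each affected record changes by 10
Step 4: Total change = 3 × 10 = 30
Step 5: New sum = 28604 + 30 = 28634
Step 6: Difference = |28634 - 28604| = 30
        (Sum increased by 30)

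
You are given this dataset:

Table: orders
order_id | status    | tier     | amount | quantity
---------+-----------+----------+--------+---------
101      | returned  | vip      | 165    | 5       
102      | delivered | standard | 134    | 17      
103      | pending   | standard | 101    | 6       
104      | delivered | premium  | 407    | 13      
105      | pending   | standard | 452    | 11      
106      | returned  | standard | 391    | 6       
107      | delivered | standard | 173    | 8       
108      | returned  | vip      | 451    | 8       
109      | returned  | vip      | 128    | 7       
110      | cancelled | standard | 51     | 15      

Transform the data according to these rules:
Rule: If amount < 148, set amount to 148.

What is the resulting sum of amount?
2631

Step 1: 4 records have amount < 148
Step 2: These records originally summed to 414
Step 3: After setting to minimum: 4 × 148 = 592
Step 4: Unaffected records sum: 2039
Step 5: Final sum = 592 + 2039 = 2631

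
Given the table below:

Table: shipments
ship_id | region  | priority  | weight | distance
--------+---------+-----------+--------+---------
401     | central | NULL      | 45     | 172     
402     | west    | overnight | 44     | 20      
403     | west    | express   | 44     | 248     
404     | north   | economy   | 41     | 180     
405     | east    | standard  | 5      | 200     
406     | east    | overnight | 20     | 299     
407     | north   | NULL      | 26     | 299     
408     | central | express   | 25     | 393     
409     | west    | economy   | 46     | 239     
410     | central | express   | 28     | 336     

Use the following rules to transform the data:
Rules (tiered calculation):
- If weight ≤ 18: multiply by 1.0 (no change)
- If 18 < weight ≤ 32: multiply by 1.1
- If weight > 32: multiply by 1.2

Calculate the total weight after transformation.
377.9

Step 1: Tier 1 (weight ≤ 18): 1 records, sum = 5 × 1.0 = 5.0
Step 2: Tier 2 (18 < weight ≤ 32): 4 records, sum = 99 × 1.1 = 108.9
Step 3: Tier 3 (weight > 32): 5 records, sum = 220 × 1.2 = 264.0
Step 4: Final sum = 5.0 + 108.9 + 264.0 = 377.9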